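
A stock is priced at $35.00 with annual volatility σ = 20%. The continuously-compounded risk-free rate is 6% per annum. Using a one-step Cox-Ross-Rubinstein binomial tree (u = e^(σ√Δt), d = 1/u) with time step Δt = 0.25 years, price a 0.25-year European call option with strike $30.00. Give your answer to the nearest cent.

CRR parameters: u = e^(σ√Δt) = e^(0.2·√0.25) = 1.1052, d = 1/u = 0.9048
Per-period rate: rΔt = 0.06·0.25 = 0.015, so R = e^0.015 = 1.0151
Risk-neutral probability p = (e^0.015 − 0.9048)/(1.1052 − 0.9048) = 0.1103/0.2003 = 0.5505
Terminal stock prices: S_u = 38.68, S_d = 31.67
Terminal payoffs (S − K): max(8.681, 0) = 8.681, max(1.669, 0) = 1.669
Node 0 (S = 35): V_0 = e^(−0.015)·[0.5505·8.6810 + 0.4495·1.6693] = 5.4466

$5.45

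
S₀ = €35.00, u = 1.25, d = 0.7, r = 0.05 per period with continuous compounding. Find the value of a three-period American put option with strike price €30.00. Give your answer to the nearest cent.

€2.75

Risk-neutral probability p = (e^0.05 − 0.7)/(1.25 − 0.7) = 0.3513/0.5500 = 0.6387
Terminal stock prices: S_uuu = 68.36, S_uud = 38.28, S_udd = 21.44, S_ddd = 12
Terminal payoffs (K − S): max(-38.36, 0) = 0, max(-8.281, 0) = 0, max(8.563, 0) = 8.563, max(18, 0) = 18
Node uu (S = 54.69): continuation = e^(−0.05)·[0.6387·0.0000 + 0.3613·0.0000] = 0.0000; exercise value = 0.0000 ≤ continuation, so V_uu = 0.0000
Node ud (S = 30.62): continuation = e^(−0.05)·[0.6387·0.0000 + 0.3613·8.5625] = 2.9430; exercise value = 0.0000 ≤ continuation, so V_ud = 2.9430
Node dd (S = 17.15): continuation = e^(−0.05)·[0.6387·8.5625 + 0.3613·17.9950] = 11.3869; exercise value = 12.8500 > continuation, so V_dd = 12.8500 (exercise)
Node u (S = 43.75): continuation = e^(−0.05)·[0.6387·0.0000 + 0.3613·2.9430] = 1.0115; exercise value = 0.0000 ≤ continuation, so V_u = 1.0115
Node d (S = 24.5): continuation = e^(−0.05)·[0.6387·2.9430 + 0.3613·12.8500] = 6.2045; exercise value = 5.5000 ≤ continuation, so V_d = 6.2045
Node 0 (S = 35): continuation = e^(−0.05)·[0.6387·1.0115 + 0.3613·6.2045] = 2.7470; exercise value = 0.0000 ≤ continuation, so V_0 = 2.7470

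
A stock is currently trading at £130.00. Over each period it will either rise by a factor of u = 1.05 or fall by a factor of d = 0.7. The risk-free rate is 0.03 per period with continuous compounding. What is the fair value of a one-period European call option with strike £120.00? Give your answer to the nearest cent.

Risk-neutral probability p = (e^0.03 − 0.7)/(1.05 − 0.7) = 0.3305/0.3500 = 0.9442
Terminal stock prices: S_u = 136.5, S_d = 91
Terminal payoffs (S − K): max(16.5, 0) = 16.5, max(-29, 0) = 0
Node 0 (S = 130): V_0 = e^(−0.03)·[0.9442·16.5000 + 0.0558·0.0000] = 15.1182

£15.12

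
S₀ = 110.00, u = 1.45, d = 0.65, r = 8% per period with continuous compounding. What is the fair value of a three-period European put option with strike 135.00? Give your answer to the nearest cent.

26.10

Risk-neutral probability p = (e^0.08 − 0.65)/(1.45 − 0.65) = 0.4333/0.8000 = 0.5416
Terminal stock prices: S_uuu = 335.3, S_uud = 150.3, S_udd = 67.39, S_ddd = 30.21
Terminal payoffs (K − S): max(-200.3, 0) = 0, max(-15.33, 0) = 0, max(67.61, 0) = 67.61, max(104.8, 0) = 104.8
Node uu (S = 231.3): V_uu = e^(−0.08)·[0.5416·0.0000 + 0.4584·0.0000] = 0.0000
Node ud (S = 103.7): V_ud = e^(−0.08)·[0.5416·0.0000 + 0.4584·67.6112] = 28.6096
Node dd (S = 46.48): V_dd = e^(−0.08)·[0.5416·67.6112 + 0.4584·104.7912] = 78.1457
Node u (S = 159.5): V_u = e^(−0.08)·[0.5416·0.0000 + 0.4584·28.6096] = 12.1061
Node d (S = 71.5): V_d = e^(−0.08)·[0.5416·28.6096 + 0.4584·78.1457] = 47.3711
Node 0 (S = 110): V_0 = e^(−0.08)·[0.5416·12.1061 + 0.4584·47.3711] = 26.0977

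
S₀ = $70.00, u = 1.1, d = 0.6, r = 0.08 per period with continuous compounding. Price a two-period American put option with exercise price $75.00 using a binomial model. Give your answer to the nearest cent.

$5.00

Risk-neutral probability p = (e^0.08 − 0.6)/(1.1 − 0.6) = 0.4833/0.5000 = 0.9666
Terminal stock prices: S_uu = 84.7, S_ud = 46.2, S_dd = 25.2
Terminal payoffs (K − S): max(-9.7, 0) = 0, max(28.8, 0) = 28.8, max(49.8, 0) = 49.8
Node u (S = 77): continuation = e^(−0.08)·[0.9666·0.0000 + 0.0334·28.8000] = 0.8887; exercise value = 0.0000 ≤ continuation, so V_u = 0.8887
Node d (S = 42): continuation = e^(−0.08)·[0.9666·28.8000 + 0.0334·49.8000] = 27.2337; exercise value = 33.0000 > continuation, so V_d = 33.0000 (exercise)
Node 0 (S = 70): continuation = e^(−0.08)·[0.9666·0.8887 + 0.0334·33.0000] = 1.8112; exercise value = 5.0000 > continuation, so V_0 = 5.0000 (exercise)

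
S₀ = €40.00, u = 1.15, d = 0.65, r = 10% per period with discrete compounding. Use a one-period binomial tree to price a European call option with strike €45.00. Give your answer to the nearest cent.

Risk-neutral probability p = (1 + 0.1 − 0.65)/(1.15 − 0.65) = 0.4500/0.5000 = 0.9000
Terminal stock prices: S_u = 46, S_d = 26
Terminal payoffs (S − K): max(1, 0) = 1, max(-19, 0) = 0
Node 0 (S = 40): V_0 = 1/1.1·[0.9000·1.0000 + 0.1000·0.0000] = 0.8182

€0.82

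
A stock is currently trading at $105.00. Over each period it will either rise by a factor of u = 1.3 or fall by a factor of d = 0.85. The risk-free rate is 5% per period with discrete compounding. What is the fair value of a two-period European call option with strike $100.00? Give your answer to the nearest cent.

$21.05

Risk-neutral probability p = (1 + 0.05 − 0.85)/(1.3 − 0.85) = 0.2000/0.4500 = 0.4444
Terminal stock prices: S_uu = 177.5, S_ud = 116, S_dd = 75.86
Terminal payoffs (S − K): max(77.45, 0) = 77.45, max(16.02, 0) = 16.02, max(-24.14, 0) = 0
Node u (S = 136.5): V_u = 1/1.05·[0.4444·77.4500 + 0.5556·16.0250] = 41.2619
Node d (S = 89.25): V_d = 1/1.05·[0.4444·16.0250 + 0.5556·0.0000] = 6.7831
Node 0 (S = 105): V_0 = 1/1.05·[0.4444·41.2619 + 0.5556·6.7831] = 21.0543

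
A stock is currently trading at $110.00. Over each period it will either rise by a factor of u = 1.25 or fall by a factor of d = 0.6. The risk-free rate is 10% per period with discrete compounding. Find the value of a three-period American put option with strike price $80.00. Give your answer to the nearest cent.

$3.88

Risk-neutral probability p = (1 + 0.1 − 0.6)/(1.25 − 0.6) = 0.5000/0.6500 = 0.7692
Terminal stock prices: S_uuu = 214.8, S_uud = 103.1, S_udd = 49.5, S_ddd = 23.76
Terminal payoffs (K − S): max(-134.8, 0) = 0, max(-23.12, 0) = 0, max(30.5, 0) = 30.5, max(56.24, 0) = 56.24
Node uu (S = 171.9): continuation = 1/1.1·[0.7692·0.0000 + 0.2308·0.0000] = 0.0000; exercise value = 0.0000 ≤ continuation, so V_uu = 0.0000
Node ud (S = 82.5): continuation = 1/1.1·[0.7692·0.0000 + 0.2308·30.5000] = 6.3986; exercise value = 0.0000 ≤ continuation, so V_ud = 6.3986
Node dd (S = 39.6): continuation = 1/1.1·[0.7692·30.5000 + 0.2308·56.2400] = 33.1273; exercise value = 40.4000 > continuation, so V_dd = 40.4000 (exercise)
Node u (S = 137.5): continuation = 1/1.1·[0.7692·0.0000 + 0.2308·6.3986] = 1.3424; exercise value = 0.0000 ≤ continuation, so V_u = 1.3424
Node d (S = 66): continuation = 1/1.1·[0.7692·6.3986 + 0.2308·40.4000] = 12.9501; exercise value = 14.0000 > continuation, so V_d = 14.0000 (exercise)
Node 0 (S = 110): continuation = 1/1.1·[0.7692·1.3424 + 0.2308·14.0000] = 3.8758; exercise value = 0.0000 ≤ continuation, so V_0 = 3.8758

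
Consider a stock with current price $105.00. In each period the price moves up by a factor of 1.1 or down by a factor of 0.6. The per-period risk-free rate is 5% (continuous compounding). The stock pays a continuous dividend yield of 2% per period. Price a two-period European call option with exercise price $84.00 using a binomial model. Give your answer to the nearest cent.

$28.87

Per-period risk-free factor R = e^0.05 = 1.0513; dividend-adjusted growth = e^(0.05−0.02) = 1.0305.
Risk-neutral probability p = (1.0305 − 0.6)/(1.1 − 0.6) = 0.4305/0.5000 = 0.8609
Terminal stock prices: S_uu = 127.1, S_ud = 69.3, S_dd = 37.8
Terminal payoffs (S − K): max(43.05, 0) = 43.05, max(-14.7, 0) = 0, max(-46.2, 0) = 0
Node u (S = 115.5): V_u = e^(−0.05)·[0.8609·43.0500 + 0.1391·0.0000] = 35.2546
Node d (S = 63): V_d = e^(−0.05)·[0.8609·0.0000 + 0.1391·0.0000] = 0.0000
Node 0 (S = 105): V_0 = e^(−0.05)·[0.8609·35.2546 + 0.1391·0.0000] = 28.8708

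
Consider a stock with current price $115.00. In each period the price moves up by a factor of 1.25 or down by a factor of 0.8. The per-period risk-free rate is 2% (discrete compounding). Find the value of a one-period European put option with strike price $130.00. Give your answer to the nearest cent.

Risk-neutral probability p = (1 + 0.02 − 0.8)/(1.25 − 0.8) = 0.2200/0.4500 = 0.4889
Terminal stock prices: S_u = 143.8, S_d = 92
Terminal payoffs (K − S): max(-13.75, 0) = 0, max(38, 0) = 38
Node 0 (S = 115): V_0 = 1/1.02·[0.4889·0.0000 + 0.5111·38.0000] = 19.0414

$19.04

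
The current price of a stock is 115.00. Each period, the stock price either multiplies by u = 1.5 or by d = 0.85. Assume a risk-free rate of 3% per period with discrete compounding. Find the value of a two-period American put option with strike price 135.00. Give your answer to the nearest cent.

Risk-neutral probability p = (1 + 0.03 − 0.85)/(1.5 − 0.85) = 0.1800/0.6500 = 0.2769
Terminal stock prices: S_uu = 258.8, S_ud = 146.6, S_dd = 83.09
Terminal payoffs (K − S): max(-123.8, 0) = 0, max(-11.62, 0) = 0, max(51.91, 0) = 51.91
Node u (S = 172.5): continuation = 1/1.03·[0.2769·0.0000 + 0.7231·0.0000] = 0.0000; exercise value = 0.0000 ≤ continuation, so V_u = 0.0000
Node d (S = 97.75): continuation = 1/1.03·[0.2769·0.0000 + 0.7231·51.9125] = 36.4434; exercise value = 37.2500 > continuation, so V_d = 37.2500 (exercise)
Node 0 (S = 115): continuation = 1/1.03·[0.2769·0.0000 + 0.7231·37.2500] = 26.1501; exercise value = 20.0000 ≤ continuation, so V_0 = 26.1501

26.15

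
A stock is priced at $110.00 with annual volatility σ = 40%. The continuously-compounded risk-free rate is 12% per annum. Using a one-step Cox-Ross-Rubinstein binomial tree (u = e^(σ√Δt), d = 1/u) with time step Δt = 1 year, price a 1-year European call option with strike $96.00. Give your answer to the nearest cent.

CRR parameters: u = e^(σ√Δt) = e^(0.4·√1) = 1.4918, d = 1/u = 0.6703
Per-period rate: rΔt = 0.12·1 = 0.12, so R = e^0.12 = 1.1275
Risk-neutral probability p = (e^0.12 − 0.6703)/(1.4918 − 0.6703) = 0.4572/0.8215 = 0.5565
Terminal stock prices: S_u = 164.1, S_d = 73.74
Terminal payoffs (S − K): max(68.1, 0) = 68.1, max(-22.26, 0) = 0
Node 0 (S = 110): V_0 = e^(−0.12)·[0.5565·68.1007 + 0.4435·0.0000] = 33.6133

$33.61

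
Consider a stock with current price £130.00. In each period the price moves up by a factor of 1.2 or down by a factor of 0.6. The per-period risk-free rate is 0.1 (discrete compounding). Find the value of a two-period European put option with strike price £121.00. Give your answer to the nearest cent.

£7.99

Risk-neutral probability p = (1 + 0.1 − 0.6)/(1.2 − 0.6) = 0.5000/0.6000 = 0.8333
Terminal stock prices: S_uu = 187.2, S_ud = 93.6, S_dd = 46.8
Terminal payoffs (K − S): max(-66.2, 0) = 0, max(27.4, 0) = 27.4, max(74.2, 0) = 74.2
Node u (S = 156): V_u = 1/1.1·[0.8333·0.0000 + 0.1667·27.4000] = 4.1515
Node d (S = 78): V_d = 1/1.1·[0.8333·27.4000 + 0.1667·74.2000] = 32.0000
Node 0 (S = 130): V_0 = 1/1.1·[0.8333·4.1515 + 0.1667·32.0000] = 7.9936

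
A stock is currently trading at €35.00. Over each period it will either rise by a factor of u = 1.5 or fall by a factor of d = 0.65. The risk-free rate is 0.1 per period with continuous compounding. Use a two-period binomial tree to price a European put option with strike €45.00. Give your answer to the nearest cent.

€9.77

Risk-neutral probability p = (e^0.1 − 0.65)/(1.5 − 0.65) = 0.4552/0.8500 = 0.5355
Terminal stock prices: S_uu = 78.75, S_ud = 34.12, S_dd = 14.79
Terminal payoffs (K − S): max(-33.75, 0) = 0, max(10.88, 0) = 10.88, max(30.21, 0) = 30.21
Node u (S = 52.5): V_u = e^(−0.1)·[0.5355·0.0000 + 0.4645·10.8750] = 4.5708
Node d (S = 22.75): V_d = e^(−0.1)·[0.5355·10.8750 + 0.4645·30.2125] = 17.9677
Node 0 (S = 35): V_0 = e^(−0.1)·[0.5355·4.5708 + 0.4645·17.9677] = 9.7665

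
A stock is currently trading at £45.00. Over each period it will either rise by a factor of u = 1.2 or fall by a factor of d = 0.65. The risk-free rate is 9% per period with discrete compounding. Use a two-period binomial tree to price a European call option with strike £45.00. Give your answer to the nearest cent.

Risk-neutral probability p = (1 + 0.09 − 0.65)/(1.2 − 0.65) = 0.4400/0.5500 = 0.8000
Terminal stock prices: S_uu = 64.8, S_ud = 35.1, S_dd = 19.01
Terminal payoffs (S − K): max(19.8, 0) = 19.8, max(-9.9, 0) = 0, max(-25.99, 0) = 0
Node u (S = 54): V_u = 1/1.09·[0.8000·19.8000 + 0.2000·0.0000] = 14.5321
Node d (S = 29.25): V_d = 1/1.09·[0.8000·0.0000 + 0.2000·0.0000] = 0.0000
Node 0 (S = 45): V_0 = 1/1.09·[0.8000·14.5321 + 0.2000·0.0000] = 10.6658

£10.67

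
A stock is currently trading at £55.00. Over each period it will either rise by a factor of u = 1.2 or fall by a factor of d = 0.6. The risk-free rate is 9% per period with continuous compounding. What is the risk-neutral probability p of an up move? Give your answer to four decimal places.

p = 0.8236

Risk-neutral probability p = (e^0.09 − 0.6)/(1.2 − 0.6) = 0.4942/0.6000 = 0.8236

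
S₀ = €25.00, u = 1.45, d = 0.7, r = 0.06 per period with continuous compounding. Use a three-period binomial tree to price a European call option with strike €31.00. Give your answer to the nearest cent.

€5.99

Risk-neutral probability p = (e^0.06 − 0.7)/(1.45 − 0.7) = 0.3618/0.7500 = 0.4824
Terminal stock prices: S_uuu = 76.22, S_uud = 36.79, S_udd = 17.76, S_ddd = 8.575
Terminal payoffs (S − K): max(45.22, 0) = 45.22, max(5.794, 0) = 5.794, max(-13.24, 0) = 0, max(-22.43, 0) = 0
Node uu (S = 52.56): V_uu = e^(−0.06)·[0.4824·45.2156 + 0.5176·5.7937] = 23.3678
Node ud (S = 25.38): V_ud = e^(−0.06)·[0.4824·5.7937 + 0.5176·0.0000] = 2.6324
Node dd (S = 12.25): V_dd = e^(−0.06)·[0.4824·0.0000 + 0.5176·0.0000] = 0.0000
Node u (S = 36.25): V_u = e^(−0.06)·[0.4824·23.3678 + 0.5176·2.6324] = 11.9003
Node d (S = 17.5): V_d = e^(−0.06)·[0.4824·2.6324 + 0.5176·0.0000] = 1.1960
Node 0 (S = 25): V_0 = e^(−0.06)·[0.4824·11.9003 + 0.5176·1.1960] = 5.9899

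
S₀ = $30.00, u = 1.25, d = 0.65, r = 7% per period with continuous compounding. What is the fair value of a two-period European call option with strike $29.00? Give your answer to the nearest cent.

$7.71

Risk-neutral probability p = (e^0.07 − 0.65)/(1.25 − 0.65) = 0.4225/0.6000 = 0.7042
Terminal stock prices: S_uu = 46.88, S_ud = 24.38, S_dd = 12.68
Terminal payoffs (S − K): max(17.88, 0) = 17.88, max(-4.625, 0) = 0, max(-16.32, 0) = 0
Node u (S = 37.5): V_u = e^(−0.07)·[0.7042·17.8750 + 0.2958·0.0000] = 11.7362
Node d (S = 19.5): V_d = e^(−0.07)·[0.7042·0.0000 + 0.2958·0.0000] = 0.0000
Node 0 (S = 30): V_0 = e^(−0.07)·[0.7042·11.7362 + 0.2958·0.0000] = 7.7057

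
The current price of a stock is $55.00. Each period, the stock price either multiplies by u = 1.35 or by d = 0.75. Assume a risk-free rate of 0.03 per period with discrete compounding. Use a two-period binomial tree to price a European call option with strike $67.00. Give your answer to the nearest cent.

Risk-neutral probability p = (1 + 0.03 − 0.75)/(1.35 − 0.75) = 0.2800/0.6000 = 0.4667
Terminal stock prices: S_uu = 100.2, S_ud = 55.69, S_dd = 30.94
Terminal payoffs (S − K): max(33.24, 0) = 33.24, max(-11.31, 0) = 0, max(-36.06, 0) = 0
Node u (S = 74.25): V_u = 1/1.03·[0.4667·33.2375 + 0.5333·0.0000] = 15.0591
Node d (S = 41.25): V_d = 1/1.03·[0.4667·0.0000 + 0.5333·0.0000] = 0.0000
Node 0 (S = 55): V_0 = 1/1.03·[0.4667·15.0591 + 0.5333·0.0000] = 6.8229

$6.82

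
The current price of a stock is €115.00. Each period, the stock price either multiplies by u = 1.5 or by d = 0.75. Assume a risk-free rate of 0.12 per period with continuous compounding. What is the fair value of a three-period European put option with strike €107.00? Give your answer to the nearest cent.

€7.59

Risk-neutral probability p = (e^0.12 − 0.75)/(1.5 − 0.75) = 0.3775/0.7500 = 0.5033
Terminal stock prices: S_uuu = 388.1, S_uud = 194.1, S_udd = 97.03, S_ddd = 48.52
Terminal payoffs (K − S): max(-281.1, 0) = 0, max(-87.06, 0) = 0, max(9.969, 0) = 9.969, max(58.48, 0) = 58.48
Node uu (S = 258.8): V_uu = e^(−0.12)·[0.5033·0.0000 + 0.4967·0.0000] = 0.0000
Node ud (S = 129.4): V_ud = e^(−0.12)·[0.5033·0.0000 + 0.4967·9.9688] = 4.3913
Node dd (S = 64.69): V_dd = e^(−0.12)·[0.5033·9.9688 + 0.4967·58.4844] = 30.2130
Node u (S = 172.5): V_u = e^(−0.12)·[0.5033·0.0000 + 0.4967·4.3913] = 1.9344
Node d (S = 86.25): V_d = e^(−0.12)·[0.5033·4.3913 + 0.4967·30.2130] = 15.2694
Node 0 (S = 115): V_0 = e^(−0.12)·[0.5033·1.9344 + 0.4967·15.2694] = 7.5898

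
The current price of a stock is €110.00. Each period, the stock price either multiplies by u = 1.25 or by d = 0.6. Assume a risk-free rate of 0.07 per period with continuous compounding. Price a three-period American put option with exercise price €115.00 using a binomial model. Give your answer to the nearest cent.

€19.47

Risk-neutral probability p = (e^0.07 − 0.6)/(1.25 − 0.6) = 0.4725/0.6500 = 0.7269
Terminal stock prices: S_uuu = 214.8, S_uud = 103.1, S_udd = 49.5, S_ddd = 23.76
Terminal payoffs (K − S): max(-99.84, 0) = 0, max(11.88, 0) = 11.88, max(65.5, 0) = 65.5, max(91.24, 0) = 91.24
Node uu (S = 171.9): continuation = e^(−0.07)·[0.7269·0.0000 + 0.2731·11.8750] = 3.0234; exercise value = 0.0000 ≤ continuation, so V_uu = 3.0234
Node ud (S = 82.5): continuation = e^(−0.07)·[0.7269·11.8750 + 0.2731·65.5000] = 24.7253; exercise value = 32.5000 > continuation, so V_ud = 32.5000 (exercise)
Node dd (S = 39.6): continuation = e^(−0.07)·[0.7269·65.5000 + 0.2731·91.2400] = 67.6253; exercise value = 75.4000 > continuation, so V_dd = 75.4000 (exercise)
Node u (S = 137.5): continuation = e^(−0.07)·[0.7269·3.0234 + 0.2731·32.5000] = 10.3239; exercise value = 0.0000 ≤ continuation, so V_u = 10.3239
Node d (S = 66): continuation = e^(−0.07)·[0.7269·32.5000 + 0.2731·75.4000] = 41.2253; exercise value = 49.0000 > continuation, so V_d = 49.0000 (exercise)
Node 0 (S = 110): continuation = e^(−0.07)·[0.7269·10.3239 + 0.2731·49.0000] = 19.4730; exercise value = 5.0000 ≤ continuation, so V_0 = 19.4730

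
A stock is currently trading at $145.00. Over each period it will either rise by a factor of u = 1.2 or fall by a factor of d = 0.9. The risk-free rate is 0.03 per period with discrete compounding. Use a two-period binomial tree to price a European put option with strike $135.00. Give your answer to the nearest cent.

Risk-neutral probability p = (1 + 0.03 − 0.9)/(1.2 − 0.9) = 0.1300/0.3000 = 0.4333
Terminal stock prices: S_uu = 208.8, S_ud = 156.6, S_dd = 117.5
Terminal payoffs (K − S): max(-73.8, 0) = 0, max(-21.6, 0) = 0, max(17.55, 0) = 17.55
Node u (S = 174): V_u = 1/1.03·[0.4333·0.0000 + 0.5667·0.0000] = 0.0000
Node d (S = 130.5): V_d = 1/1.03·[0.4333·0.0000 + 0.5667·17.5500] = 9.6553
Node 0 (S = 145): V_0 = 1/1.03·[0.4333·0.0000 + 0.5667·9.6553] = 5.3120

$5.31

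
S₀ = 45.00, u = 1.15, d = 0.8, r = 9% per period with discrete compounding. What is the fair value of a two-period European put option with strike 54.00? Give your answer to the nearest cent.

3.64

Risk-neutral probability p = (1 + 0.09 − 0.8)/(1.15 − 0.8) = 0.2900/0.3500 = 0.8286
Terminal stock prices: S_uu = 59.51, S_ud = 41.4, S_dd = 28.8
Terminal payoffs (K − S): max(-5.512, 0) = 0, max(12.6, 0) = 12.6, max(25.2, 0) = 25.2
Node u (S = 51.75): V_u = 1/1.09·[0.8286·0.0000 + 0.1714·12.6000] = 1.9817
Node d (S = 36): V_d = 1/1.09·[0.8286·12.6000 + 0.1714·25.2000] = 13.5413
Node 0 (S = 45): V_0 = 1/1.09·[0.8286·1.9817 + 0.1714·13.5413] = 3.6361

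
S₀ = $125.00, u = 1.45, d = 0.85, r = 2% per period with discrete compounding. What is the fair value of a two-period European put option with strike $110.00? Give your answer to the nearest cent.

Risk-neutral probability p = (1 + 0.02 − 0.85)/(1.45 − 0.85) = 0.1700/0.6000 = 0.2833
Terminal stock prices: S_uu = 262.8, S_ud = 154.1, S_dd = 90.31
Terminal payoffs (K − S): max(-152.8, 0) = 0, max(-44.06, 0) = 0, max(19.69, 0) = 19.69
Node u (S = 181.2): V_u = 1/1.02·[0.2833·0.0000 + 0.7167·0.0000] = 0.0000
Node d (S = 106.2): V_d = 1/1.02·[0.2833·0.0000 + 0.7167·19.6875] = 13.8327
Node 0 (S = 125): V_0 = 1/1.02·[0.2833·0.0000 + 0.7167·13.8327] = 9.7191

$9.72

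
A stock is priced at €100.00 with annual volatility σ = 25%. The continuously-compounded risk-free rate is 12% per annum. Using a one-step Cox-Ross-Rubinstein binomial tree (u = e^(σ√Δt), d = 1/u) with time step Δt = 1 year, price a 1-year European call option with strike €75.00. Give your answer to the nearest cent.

€33.48

CRR parameters: u = e^(σ√Δt) = e^(0.25·√1) = 1.2840, d = 1/u = 0.7788
Per-period rate: rΔt = 0.12·1 = 0.12, so R = e^0.12 = 1.1275
Risk-neutral probability p = (e^0.12 − 0.7788)/(1.2840 − 0.7788) = 0.3487/0.5052 = 0.6902
Terminal stock prices: S_u = 128.4, S_d = 77.88
Terminal payoffs (S − K): max(53.4, 0) = 53.4, max(2.88, 0) = 2.88
Node 0 (S = 100): V_0 = e^(−0.12)·[0.6902·53.4025 + 0.3098·2.8801] = 33.4810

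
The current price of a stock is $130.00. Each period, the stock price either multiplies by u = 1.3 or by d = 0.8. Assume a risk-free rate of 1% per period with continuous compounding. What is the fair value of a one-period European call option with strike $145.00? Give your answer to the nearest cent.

Risk-neutral probability p = (e^0.01 − 0.8)/(1.3 − 0.8) = 0.2101/0.5000 = 0.4201
Terminal stock prices: S_u = 169, S_d = 104
Terminal payoffs (S − K): max(24, 0) = 24, max(-41, 0) = 0
Node 0 (S = 130): V_0 = e^(−0.01)·[0.4201·24.0000 + 0.5799·0.0000] = 9.9821

$9.98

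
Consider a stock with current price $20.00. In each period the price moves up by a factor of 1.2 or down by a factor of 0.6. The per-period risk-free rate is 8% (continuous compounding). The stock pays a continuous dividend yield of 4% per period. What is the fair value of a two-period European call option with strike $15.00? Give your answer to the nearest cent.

Per-period risk-free factor R = e^0.08 = 1.0833; dividend-adjusted growth = e^(0.08−0.04) = 1.0408.
Risk-neutral probability p = (1.0408 − 0.6)/(1.2 − 0.6) = 0.4408/0.6000 = 0.7347
Terminal stock prices: S_uu = 28.8, S_ud = 14.4, S_dd = 7.2
Terminal payoffs (S − K): max(13.8, 0) = 13.8, max(-0.6, 0) = 0, max(-7.8, 0) = 0
Node u (S = 24): V_u = e^(−0.08)·[0.7347·13.8000 + 0.2653·0.0000] = 9.3592
Node d (S = 12): V_d = e^(−0.08)·[0.7347·0.0000 + 0.2653·0.0000] = 0.0000
Node 0 (S = 20): V_0 = e^(−0.08)·[0.7347·9.3592 + 0.2653·0.0000] = 6.3474

$6.35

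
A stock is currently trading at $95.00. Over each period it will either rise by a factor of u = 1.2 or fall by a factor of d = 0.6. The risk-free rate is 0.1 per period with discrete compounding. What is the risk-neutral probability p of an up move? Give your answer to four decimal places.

p = 0.8333

Risk-neutral probability p = (1 + 0.1 − 0.6)/(1.2 − 0.6) = 0.5000/0.6000 = 0.8333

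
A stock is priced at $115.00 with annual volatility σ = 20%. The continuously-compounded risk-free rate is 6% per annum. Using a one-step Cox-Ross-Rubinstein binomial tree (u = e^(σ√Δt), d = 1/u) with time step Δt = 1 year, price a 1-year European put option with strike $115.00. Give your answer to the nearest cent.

CRR parameters: u = e^(σ√Δt) = e^(0.2·√1) = 1.2214, d = 1/u = 0.8187
Per-period rate: rΔt = 0.06·1 = 0.06, so R = e^0.06 = 1.0618
Risk-neutral probability p = (e^0.06 − 0.8187)/(1.2214 − 0.8187) = 0.2431/0.4027 = 0.6037
Terminal stock prices: S_u = 140.5, S_d = 94.15
Terminal payoffs (K − S): max(-25.46, 0) = 0, max(20.85, 0) = 20.85
Node 0 (S = 115): V_0 = e^(−0.06)·[0.6037·0.0000 + 0.3963·20.8460] = 7.7795

$7.78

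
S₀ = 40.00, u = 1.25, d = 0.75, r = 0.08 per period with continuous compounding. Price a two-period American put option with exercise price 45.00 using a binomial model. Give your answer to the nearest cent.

Risk-neutral probability p = (e^0.08 − 0.75)/(1.25 − 0.75) = 0.3333/0.5000 = 0.6666
Terminal stock prices: S_uu = 62.5, S_ud = 37.5, S_dd = 22.5
Terminal payoffs (K − S): max(-17.5, 0) = 0, max(7.5, 0) = 7.5, max(22.5, 0) = 22.5
Node u (S = 50): continuation = e^(−0.08)·[0.6666·0.0000 + 0.3334·7.5000] = 2.3084; exercise value = 0.0000 ≤ continuation, so V_u = 2.3084
Node d (S = 30): continuation = e^(−0.08)·[0.6666·7.5000 + 0.3334·22.5000] = 11.5402; exercise value = 15.0000 > continuation, so V_d = 15.0000 (exercise)
Node 0 (S = 40): continuation = e^(−0.08)·[0.6666·2.3084 + 0.3334·15.0000] = 6.0373; exercise value = 5.0000 ≤ continuation, so V_0 = 6.0373

6.04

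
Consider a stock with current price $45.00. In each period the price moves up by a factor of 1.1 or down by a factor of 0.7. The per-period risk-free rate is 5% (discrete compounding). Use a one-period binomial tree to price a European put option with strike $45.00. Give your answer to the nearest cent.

Risk-neutral probability p = (1 + 0.05 − 0.7)/(1.1 − 0.7) = 0.3500/0.4000 = 0.8750
Terminal stock prices: S_u = 49.5, S_d = 31.5
Terminal payoffs (K − S): max(-4.5, 0) = 0, max(13.5, 0) = 13.5
Node 0 (S = 45): V_0 = 1/1.05·[0.8750·0.0000 + 0.1250·13.5000] = 1.6071

$1.61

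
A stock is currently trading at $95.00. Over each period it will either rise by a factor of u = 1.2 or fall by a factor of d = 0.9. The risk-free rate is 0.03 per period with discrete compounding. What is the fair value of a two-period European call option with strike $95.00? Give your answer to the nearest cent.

$10.92

Risk-neutral probability p = (1 + 0.03 − 0.9)/(1.2 − 0.9) = 0.1300/0.3000 = 0.4333
Terminal stock prices: S_uu = 136.8, S_ud = 102.6, S_dd = 76.95
Terminal payoffs (S − K): max(41.8, 0) = 41.8, max(7.6, 0) = 7.6, max(-18.05, 0) = 0
Node u (S = 114): V_u = 1/1.03·[0.4333·41.8000 + 0.5667·7.6000] = 21.7670
Node d (S = 85.5): V_d = 1/1.03·[0.4333·7.6000 + 0.5667·0.0000] = 3.1974
Node 0 (S = 95): V_0 = 1/1.03·[0.4333·21.7670 + 0.5667·3.1974] = 10.9167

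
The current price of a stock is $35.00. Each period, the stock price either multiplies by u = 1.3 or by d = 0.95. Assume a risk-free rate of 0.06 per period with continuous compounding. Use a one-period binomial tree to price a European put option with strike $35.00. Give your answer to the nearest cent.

$1.12

Risk-neutral probability p = (e^0.06 − 0.95)/(1.3 − 0.95) = 0.1118/0.3500 = 0.3195
Terminal stock prices: S_u = 45.5, S_d = 33.25
Terminal payoffs (K − S): max(-10.5, 0) = 0, max(1.75, 0) = 1.75
Node 0 (S = 35): V_0 = e^(−0.06)·[0.3195·0.0000 + 0.6805·1.7500] = 1.1215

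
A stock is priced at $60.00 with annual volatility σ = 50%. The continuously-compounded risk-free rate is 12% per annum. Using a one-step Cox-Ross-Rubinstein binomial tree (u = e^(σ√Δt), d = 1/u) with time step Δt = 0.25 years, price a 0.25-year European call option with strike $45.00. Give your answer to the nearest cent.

CRR parameters: u = e^(σ√Δt) = e^(0.5·√0.25) = 1.2840, d = 1/u = 0.7788
Per-period rate: rΔt = 0.12·0.25 = 0.03, so R = e^0.03 = 1.0305
Risk-neutral probability p = (e^0.03 − 0.7788)/(1.2840 − 0.7788) = 0.2517/0.5052 = 0.4981
Terminal stock prices: S_u = 77.04, S_d = 46.73
Terminal payoffs (S − K): max(32.04, 0) = 32.04, max(1.728, 0) = 1.728
Node 0 (S = 60): V_0 = e^(−0.03)·[0.4981·32.0415 + 0.5019·1.7280] = 16.3300

$16.33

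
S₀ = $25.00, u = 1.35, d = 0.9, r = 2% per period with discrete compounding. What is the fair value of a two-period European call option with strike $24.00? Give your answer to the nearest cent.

Risk-neutral probability p = (1 + 0.02 − 0.9)/(1.35 − 0.9) = 0.1200/0.4500 = 0.2667
Terminal stock prices: S_uu = 45.56, S_ud = 30.38, S_dd = 20.25
Terminal payoffs (S − K): max(21.56, 0) = 21.56, max(6.375, 0) = 6.375, max(-3.75, 0) = 0
Node u (S = 33.75): V_u = 1/1.02·[0.2667·21.5625 + 0.7333·6.3750] = 10.2206
Node d (S = 22.5): V_d = 1/1.02·[0.2667·6.3750 + 0.7333·0.0000] = 1.6667
Node 0 (S = 25): V_0 = 1/1.02·[0.2667·10.2206 + 0.7333·1.6667] = 3.8703

$3.87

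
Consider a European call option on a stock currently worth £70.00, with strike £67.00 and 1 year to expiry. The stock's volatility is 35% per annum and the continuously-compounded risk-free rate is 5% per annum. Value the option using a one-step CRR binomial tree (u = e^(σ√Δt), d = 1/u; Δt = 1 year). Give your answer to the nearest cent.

CRR parameters: u = e^(σ√Δt) = e^(0.35·√1) = 1.4191, d = 1/u = 0.7047
Per-period rate: rΔt = 0.05·1 = 0.05, so R = e^0.05 = 1.0513
Risk-neutral probability p = (e^0.05 − 0.7047)/(1.4191 − 0.7047) = 0.3466/0.7144 = 0.4852
Terminal stock prices: S_u = 99.33, S_d = 49.33
Terminal payoffs (S − K): max(32.33, 0) = 32.33, max(-17.67, 0) = 0
Node 0 (S = 70): V_0 = e^(−0.05)·[0.4852·32.3347 + 0.5148·0.0000] = 14.9222

£14.92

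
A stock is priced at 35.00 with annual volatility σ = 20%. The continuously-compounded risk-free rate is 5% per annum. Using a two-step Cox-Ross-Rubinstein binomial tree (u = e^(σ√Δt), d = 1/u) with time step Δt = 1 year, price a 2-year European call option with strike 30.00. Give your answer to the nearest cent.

CRR parameters: u = e^(σ√Δt) = e^(0.2·√1) = 1.2214, d = 1/u = 0.8187
Per-period rate: rΔt = 0.05·1 = 0.05, so R = e^0.05 = 1.0513
Risk-neutral probability p = (e^0.05 − 0.8187)/(1.2214 − 0.8187) = 0.2325/0.4027 = 0.5775
Terminal stock prices: S_uu = 52.21, S_ud = 35, S_dd = 23.46
Terminal payoffs (S − K): max(22.21, 0) = 22.21, max(5, 0) = 5, max(-6.539, 0) = 0
Node u (S = 42.75): V_u = e^(−0.05)·[0.5775·22.2139 + 0.4225·5.0000] = 14.2122
Node d (S = 28.66): V_d = e^(−0.05)·[0.5775·5.0000 + 0.4225·0.0000] = 2.7466
Node 0 (S = 35): V_0 = e^(−0.05)·[0.5775·14.2122 + 0.4225·2.7466] = 8.9111

8.91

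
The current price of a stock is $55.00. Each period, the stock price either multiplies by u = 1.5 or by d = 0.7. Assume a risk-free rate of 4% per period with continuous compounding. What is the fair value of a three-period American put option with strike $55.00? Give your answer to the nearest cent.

Risk-neutral probability p = (e^0.04 − 0.7)/(1.5 − 0.7) = 0.3408/0.8000 = 0.4260
Terminal stock prices: S_uuu = 185.6, S_uud = 86.62, S_udd = 40.42, S_ddd = 18.86
Terminal payoffs (K − S): max(-130.6, 0) = 0, max(-31.62, 0) = 0, max(14.58, 0) = 14.58, max(36.14, 0) = 36.14
Node uu (S = 123.8): continuation = e^(−0.04)·[0.4260·0.0000 + 0.5740·0.0000] = 0.0000; exercise value = 0.0000 ≤ continuation, so V_uu = 0.0000
Node ud (S = 57.75): continuation = e^(−0.04)·[0.4260·0.0000 + 0.5740·14.5750] = 8.0378; exercise value = 0.0000 ≤ continuation, so V_ud = 8.0378
Node dd (S = 26.95): continuation = e^(−0.04)·[0.4260·14.5750 + 0.5740·36.1350] = 25.8934; exercise value = 28.0500 > continuation, so V_dd = 28.0500 (exercise)
Node u (S = 82.5): continuation = e^(−0.04)·[0.4260·0.0000 + 0.5740·8.0378] = 4.4327; exercise value = 0.0000 ≤ continuation, so V_u = 4.4327
Node d (S = 38.5): continuation = e^(−0.04)·[0.4260·8.0378 + 0.5740·28.0500] = 18.7590; exercise value = 16.5000 ≤ continuation, so V_d = 18.7590
Node 0 (S = 55): continuation = e^(−0.04)·[0.4260·4.4327 + 0.5740·18.7590] = 12.1595; exercise value = 0.0000 ≤ continuation, so V_0 = 12.1595

$12.16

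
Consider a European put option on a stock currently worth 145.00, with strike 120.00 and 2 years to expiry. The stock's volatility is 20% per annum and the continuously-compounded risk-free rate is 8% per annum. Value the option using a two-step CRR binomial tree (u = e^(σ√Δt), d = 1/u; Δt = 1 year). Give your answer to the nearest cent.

2.29

CRR parameters: u = e^(σ√Δt) = e^(0.2·√1) = 1.2214, d = 1/u = 0.8187
Per-period rate: rΔt = 0.08·1 = 0.08, so R = e^0.08 = 1.0833
Risk-neutral probability p = (e^0.08 − 0.8187)/(1.2214 − 0.8187) = 0.2646/0.4027 = 0.6570
Terminal stock prices: S_uu = 216.3, S_ud = 145, S_dd = 97.2
Terminal payoffs (K − S): max(-96.31, 0) = 0, max(-25, 0) = 0, max(22.8, 0) = 22.8
Node u (S = 177.1): V_u = e^(−0.08)·[0.6570·0.0000 + 0.3430·0.0000] = 0.0000
Node d (S = 118.7): V_d = e^(−0.08)·[0.6570·0.0000 + 0.3430·22.8036] = 7.2202
Node 0 (S = 145): V_0 = e^(−0.08)·[0.6570·0.0000 + 0.3430·7.2202] = 2.2861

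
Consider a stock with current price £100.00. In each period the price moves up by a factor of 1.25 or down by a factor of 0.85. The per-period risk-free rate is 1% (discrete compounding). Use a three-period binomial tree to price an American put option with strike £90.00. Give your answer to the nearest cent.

Risk-neutral probability p = (1 + 0.01 − 0.85)/(1.25 − 0.85) = 0.1600/0.4000 = 0.4000
Terminal stock prices: S_uuu = 195.3, S_uud = 132.8, S_udd = 90.31, S_ddd = 61.41
Terminal payoffs (K − S): max(-105.3, 0) = 0, max(-42.81, 0) = 0, max(-0.3125, 0) = 0, max(28.59, 0) = 28.59
Node uu (S = 156.2): continuation = 1/1.01·[0.4000·0.0000 + 0.6000·0.0000] = 0.0000; exercise value = 0.0000 ≤ continuation, so V_uu = 0.0000
Node ud (S = 106.2): continuation = 1/1.01·[0.4000·0.0000 + 0.6000·0.0000] = 0.0000; exercise value = 0.0000 ≤ continuation, so V_ud = 0.0000
Node dd (S = 72.25): continuation = 1/1.01·[0.4000·0.0000 + 0.6000·28.5875] = 16.9827; exercise value = 17.7500 > continuation, so V_dd = 17.7500 (exercise)
Node u (S = 125): continuation = 1/1.01·[0.4000·0.0000 + 0.6000·0.0000] = 0.0000; exercise value = 0.0000 ≤ continuation, so V_u = 0.0000
Node d (S = 85): continuation = 1/1.01·[0.4000·0.0000 + 0.6000·17.7500] = 10.5446; exercise value = 5.0000 ≤ continuation, so V_d = 10.5446
Node 0 (S = 100): continuation = 1/1.01·[0.4000·0.0000 + 0.6000·10.5446] = 6.2641; exercise value = 0.0000 ≤ continuation, so V_0 = 6.2641

£6.26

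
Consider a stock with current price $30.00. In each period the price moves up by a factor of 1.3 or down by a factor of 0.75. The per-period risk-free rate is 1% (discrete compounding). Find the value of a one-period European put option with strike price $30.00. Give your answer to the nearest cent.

$3.92

Risk-neutral probability p = (1 + 0.01 − 0.75)/(1.3 − 0.75) = 0.2600/0.5500 = 0.4727
Terminal stock prices: S_u = 39, S_d = 22.5
Terminal payoffs (K − S): max(-9, 0) = 0, max(7.5, 0) = 7.5
Node 0 (S = 30): V_0 = 1/1.01·[0.4727·0.0000 + 0.5273·7.5000] = 3.9154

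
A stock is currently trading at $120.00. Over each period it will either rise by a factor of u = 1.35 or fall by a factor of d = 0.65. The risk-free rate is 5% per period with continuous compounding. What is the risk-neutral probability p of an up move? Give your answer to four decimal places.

Risk-neutral probability p = (e^0.05 − 0.65)/(1.35 − 0.65) = 0.4013/0.7000 = 0.5732

p = 0.5732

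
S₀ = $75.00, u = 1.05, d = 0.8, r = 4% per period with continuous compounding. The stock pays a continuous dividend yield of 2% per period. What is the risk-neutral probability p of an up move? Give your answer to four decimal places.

p = 0.8808

Per-period risk-free factor R = e^0.04 = 1.0408; dividend-adjusted growth = e^(0.04−0.02) = 1.0202.
Risk-neutral probability p = (1.0202 − 0.8)/(1.05 − 0.8) = 0.2202/0.2500 = 0.8808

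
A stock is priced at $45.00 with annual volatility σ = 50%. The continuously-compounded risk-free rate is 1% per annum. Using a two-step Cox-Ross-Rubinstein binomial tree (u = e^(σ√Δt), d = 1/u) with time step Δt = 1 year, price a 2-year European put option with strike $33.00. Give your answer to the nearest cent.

$6.05

CRR parameters: u = e^(σ√Δt) = e^(0.5·√1) = 1.6487, d = 1/u = 0.6065
Per-period rate: rΔt = 0.01·1 = 0.01, so R = e^0.01 = 1.0101
Risk-neutral probability p = (e^0.01 − 0.6065)/(1.6487 − 0.6065) = 0.4035/1.0422 = 0.3872
Terminal stock prices: S_uu = 122.3, S_ud = 45, S_dd = 16.55
Terminal payoffs (K − S): max(-89.32, 0) = 0, max(-12, 0) = 0, max(16.45, 0) = 16.45
Node u (S = 74.19): V_u = e^(−0.01)·[0.3872·0.0000 + 0.6128·0.0000] = 0.0000
Node d (S = 27.29): V_d = e^(−0.01)·[0.3872·0.0000 + 0.6128·16.4454] = 9.9777
Node 0 (S = 45): V_0 = e^(−0.01)·[0.3872·0.0000 + 0.6128·9.9777] = 6.0537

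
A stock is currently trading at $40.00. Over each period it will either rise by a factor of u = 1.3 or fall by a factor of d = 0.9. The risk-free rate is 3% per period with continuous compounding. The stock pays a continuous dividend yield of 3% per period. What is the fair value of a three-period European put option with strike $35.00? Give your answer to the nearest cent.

Per-period risk-free factor R = e^0.03 = 1.0305; dividend-adjusted growth = e^(0.03−0.03) = 1.0000.
Risk-neutral probability p = (1.0000 − 0.9)/(1.3 − 0.9) = 0.1000/0.4000 = 0.2500
Terminal stock prices: S_uuu = 87.88, S_uud = 60.84, S_udd = 42.12, S_ddd = 29.16
Terminal payoffs (K − S): max(-52.88, 0) = 0, max(-25.84, 0) = 0, max(-7.12, 0) = 0, max(5.84, 0) = 5.84
Node uu (S = 67.6): V_uu = e^(−0.03)·[0.2500·0.0000 + 0.7500·0.0000] = 0.0000
Node ud (S = 46.8): V_ud = e^(−0.03)·[0.2500·0.0000 + 0.7500·0.0000] = 0.0000
Node dd (S = 32.4): V_dd = e^(−0.03)·[0.2500·0.0000 + 0.7500·5.8400] = 4.2506
Node u (S = 52): V_u = e^(−0.03)·[0.2500·0.0000 + 0.7500·0.0000] = 0.0000
Node d (S = 36): V_d = e^(−0.03)·[0.2500·0.0000 + 0.7500·4.2506] = 3.0937
Node 0 (S = 40): V_0 = e^(−0.03)·[0.2500·0.0000 + 0.7500·3.0937] = 2.2517

$2.25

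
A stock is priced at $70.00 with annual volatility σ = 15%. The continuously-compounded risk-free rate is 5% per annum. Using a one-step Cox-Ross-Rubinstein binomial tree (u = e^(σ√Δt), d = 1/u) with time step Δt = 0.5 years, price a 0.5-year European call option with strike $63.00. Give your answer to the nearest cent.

CRR parameters: u = e^(σ√Δt) = e^(0.15·√0.5) = 1.1119, d = 1/u = 0.8994
Per-period rate: rΔt = 0.05·0.5 = 0.025, so R = e^0.025 = 1.0253
Risk-neutral probability p = (e^0.025 − 0.8994)/(1.1119 − 0.8994) = 0.1259/0.2125 = 0.5926
Terminal stock prices: S_u = 77.83, S_d = 62.96
Terminal payoffs (S − K): max(14.83, 0) = 14.83, max(-0.04443, 0) = 0
Node 0 (S = 70): V_0 = e^(−0.025)·[0.5926·14.8327 + 0.4074·0.0000] = 8.5731

$8.57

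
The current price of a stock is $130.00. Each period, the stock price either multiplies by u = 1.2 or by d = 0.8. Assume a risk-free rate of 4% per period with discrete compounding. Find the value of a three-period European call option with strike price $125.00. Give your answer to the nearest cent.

Risk-neutral probability p = (1 + 0.04 − 0.8)/(1.2 − 0.8) = 0.2400/0.4000 = 0.6000
Terminal stock prices: S_uuu = 224.6, S_uud = 149.8, S_udd = 99.84, S_ddd = 66.56
Terminal payoffs (S − K): max(99.64, 0) = 99.64, max(24.76, 0) = 24.76, max(-25.16, 0) = 0, max(-58.44, 0) = 0
Node uu (S = 187.2): V_uu = 1/1.04·[0.6000·99.6400 + 0.4000·24.7600] = 67.0077
Node ud (S = 124.8): V_ud = 1/1.04·[0.6000·24.7600 + 0.4000·0.0000] = 14.2846
Node dd (S = 83.2): V_dd = 1/1.04·[0.6000·0.0000 + 0.4000·0.0000] = 0.0000
Node u (S = 156): V_u = 1/1.04·[0.6000·67.0077 + 0.4000·14.2846] = 44.1524
Node d (S = 104): V_d = 1/1.04·[0.6000·14.2846 + 0.4000·0.0000] = 8.2411
Node 0 (S = 130): V_0 = 1/1.04·[0.6000·44.1524 + 0.4000·8.2411] = 28.6422

$28.64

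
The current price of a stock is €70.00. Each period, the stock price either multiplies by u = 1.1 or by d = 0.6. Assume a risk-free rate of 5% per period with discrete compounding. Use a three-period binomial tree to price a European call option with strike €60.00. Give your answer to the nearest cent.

€20.89

Risk-neutral probability p = (1 + 0.05 − 0.6)/(1.1 − 0.6) = 0.4500/0.5000 = 0.9000
Terminal stock prices: S_uuu = 93.17, S_uud = 50.82, S_udd = 27.72, S_ddd = 15.12
Terminal payoffs (S − K): max(33.17, 0) = 33.17, max(-9.18, 0) = 0, max(-32.28, 0) = 0, max(-44.88, 0) = 0
Node uu (S = 84.7): V_uu = 1/1.05·[0.9000·33.1700 + 0.1000·0.0000] = 28.4314
Node ud (S = 46.2): V_ud = 1/1.05·[0.9000·0.0000 + 0.1000·0.0000] = 0.0000
Node dd (S = 25.2): V_dd = 1/1.05·[0.9000·0.0000 + 0.1000·0.0000] = 0.0000
Node u (S = 77): V_u = 1/1.05·[0.9000·28.4314 + 0.1000·0.0000] = 24.3698
Node d (S = 42): V_d = 1/1.05·[0.9000·0.0000 + 0.1000·0.0000] = 0.0000
Node 0 (S = 70): V_0 = 1/1.05·[0.9000·24.3698 + 0.1000·0.0000] = 20.8884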